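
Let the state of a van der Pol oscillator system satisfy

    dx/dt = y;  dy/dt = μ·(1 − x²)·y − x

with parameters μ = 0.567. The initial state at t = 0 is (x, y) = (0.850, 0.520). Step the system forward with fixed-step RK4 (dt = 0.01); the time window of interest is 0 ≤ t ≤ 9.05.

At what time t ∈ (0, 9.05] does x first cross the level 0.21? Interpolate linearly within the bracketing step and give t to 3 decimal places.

t = 1.846

t=0.000: state=(0.850, 0.520)
step 1 (dt=0.01): k1=(0.520, -0.768), k2=(0.516, -0.773), k3=(0.516, -0.773), k4=(0.512, -0.777); state += dt/6·(k1+2k2+2k3+k4)
t=0.010: state=(0.855, 0.512)
t=0.020: state=(0.860, 0.504)
t=0.030: state=(0.865, 0.497)
continuing one RK4 step at a time; state shown every 50 steps (Δt=0.5):
t=0.500: state=(1.000, 0.060)
t=1.000: state=(0.906, -0.432)
t=1.500: state=(0.574, -0.895)
t=1.840: state=(0.217, -1.200)
next step: t=1.850: state=(0.205, -1.209) — x has crossed 0.21
linear interpolation between t=1.840 (0.21696) and t=1.850 (0.20491) → t≈1.846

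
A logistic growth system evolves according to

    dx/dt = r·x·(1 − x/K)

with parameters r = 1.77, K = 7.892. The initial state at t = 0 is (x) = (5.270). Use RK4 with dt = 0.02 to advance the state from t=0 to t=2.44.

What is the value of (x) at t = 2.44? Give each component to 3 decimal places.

(x) = (7.840)

t=0.000: state=(5.270)
step 1 (dt=0.02): k1=(3.099), k2=(3.080), k3=(3.081), k4=(3.062); state += dt/6·(k1+2k2+2k3+k4)
t=0.020: state=(5.332)
t=0.040: state=(5.392)
t=0.060: state=(5.453)
continuing one RK4 step at a time; state shown every 5 steps (Δt=0.1):
t=0.100: state=(5.570)
t=0.200: state=(5.849)
t=0.300: state=(6.106)
t=0.400: state=(6.338)
t=0.500: state=(6.548)
t=0.600: state=(6.734)
t=0.700: state=(6.898)
t=0.800: state=(7.042)
t=0.900: state=(7.167)
t=1.000: state=(7.275)
t=1.100: state=(7.369)
t=1.200: state=(7.449)
t=1.300: state=(7.517)
t=1.400: state=(7.576)
t=1.500: state=(7.625)
t=1.600: state=(7.667)
t=1.700: state=(7.703)
t=1.800: state=(7.733)
t=1.900: state=(7.758)
t=2.000: state=(7.780)
t=2.100: state=(7.798)
t=2.200: state=(7.813)
t=2.300: state=(7.826)
t=2.400: state=(7.836)
t=2.440: state=(7.840)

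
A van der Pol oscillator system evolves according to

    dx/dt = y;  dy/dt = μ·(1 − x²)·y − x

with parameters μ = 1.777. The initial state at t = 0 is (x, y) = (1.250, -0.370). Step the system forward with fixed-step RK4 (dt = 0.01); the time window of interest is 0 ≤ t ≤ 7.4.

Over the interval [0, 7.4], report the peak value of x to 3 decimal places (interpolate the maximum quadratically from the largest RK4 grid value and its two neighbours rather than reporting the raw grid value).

t=0.000: state=(1.250, -0.370)
step 1 (dt=0.01): k1=(-0.370, -0.880), k2=(-0.374, -0.877), k3=(-0.374, -0.877), k4=(-0.379, -0.874); state += dt/6·(k1+2k2+2k3+k4)
t=0.010: state=(1.246, -0.379)
t=0.020: state=(1.242, -0.387)
t=0.030: state=(1.239, -0.396)
continuing one RK4 step at a time; state shown every 25 steps (Δt=0.25):
t=0.250: state=(1.131, -0.580)
t=0.500: state=(0.958, -0.814)
t=0.750: state=(0.716, -1.152)
t=1.000: state=(0.362, -1.728)
t=1.250: state=(-0.182, -2.692)
t=1.500: state=(-0.971, -3.415)
t=1.750: state=(-1.694, -2.021)
t=2.000: state=(-1.971, -0.392)
t=2.250: state=(-1.984, 0.171)
t=2.500: state=(-1.917, 0.329)
t=2.750: state=(-1.826, 0.393)
t=3.000: state=(-1.722, 0.439)
t=3.250: state=(-1.606, 0.490)
t=3.500: state=(-1.476, 0.557)
t=3.750: state=(-1.326, 0.650)
t=4.000: state=(-1.147, 0.791)
t=4.250: state=(-0.923, 1.022)
t=4.500: state=(-0.621, 1.429)
t=4.750: state=(-0.180, 2.179)
t=5.000: state=(0.502, 3.277)
t=5.250: state=(1.360, 3.154)
t=5.500: state=(1.899, 1.127)
t=5.750: state=(2.018, 0.033)
t=6.000: state=(1.980, -0.268)
t=6.250: state=(1.900, -0.360)
t=6.500: state=(1.804, -0.407)
t=6.750: state=(1.697, -0.452)
t=7.000: state=(1.577, -0.505)
t=7.250: state=(1.443, -0.576)
t=7.400: state=(1.352, -0.633)
largest grid value and its neighbours: x(5.760)=2.01806, x(5.770)=2.01808, x(5.780)=2.01789
parabola through these three points peaks at t≈5.766 with x≈2.01809

max x = 2.018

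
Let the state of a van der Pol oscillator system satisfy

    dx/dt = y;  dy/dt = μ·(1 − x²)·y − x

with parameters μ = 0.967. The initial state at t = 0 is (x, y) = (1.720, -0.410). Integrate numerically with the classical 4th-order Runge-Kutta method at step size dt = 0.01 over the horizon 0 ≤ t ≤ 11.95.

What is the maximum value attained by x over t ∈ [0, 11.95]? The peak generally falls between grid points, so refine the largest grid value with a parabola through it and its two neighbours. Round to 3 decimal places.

max x = 2.008

t=0.000: state=(1.720, -0.410)
step 1 (dt=0.01): k1=(-0.410, -0.944), k2=(-0.415, -0.935), k3=(-0.415, -0.935), k4=(-0.419, -0.927); state += dt/6·(k1+2k2+2k3+k4)
t=0.010: state=(1.716, -0.419)
t=0.020: state=(1.712, -0.429)
t=0.030: state=(1.707, -0.438)
continuing one RK4 step at a time; state shown every 50 steps (Δt=0.5):
t=0.500: state=(1.419, -0.773)
t=1.000: state=(0.938, -1.182)
t=1.500: state=(0.176, -1.949)
t=2.000: state=(-1.015, -2.567)
t=2.500: state=(-1.907, -0.762)
t=3.000: state=(-1.951, 0.342)
t=3.500: state=(-1.688, 0.669)
t=4.000: state=(-1.288, 0.945)
t=4.500: state=(-0.707, 1.440)
t=5.000: state=(0.231, 2.368)
t=5.500: state=(1.481, 2.102)
t=6.000: state=(2.003, 0.151)
t=6.500: state=(1.879, -0.501)
t=7.000: state=(1.561, -0.761)
t=7.500: state=(1.107, -1.085)
t=8.000: state=(0.422, -1.730)
t=8.500: state=(-0.685, -2.627)
t=9.000: state=(-1.791, -1.301)
t=9.500: state=(-1.997, 0.193)
t=10.000: state=(-1.779, 0.605)
t=10.500: state=(-1.415, 0.858)
t=11.000: state=(-0.895, 1.265)
t=11.500: state=(-0.079, 2.084)
t=11.950: state=(1.028, 2.600)
largest grid value and its neighbours: x(6.060)=2.00768, x(6.070)=2.00774, x(6.080)=2.00760
parabola through these three points peaks at t≈6.068 with x≈2.00774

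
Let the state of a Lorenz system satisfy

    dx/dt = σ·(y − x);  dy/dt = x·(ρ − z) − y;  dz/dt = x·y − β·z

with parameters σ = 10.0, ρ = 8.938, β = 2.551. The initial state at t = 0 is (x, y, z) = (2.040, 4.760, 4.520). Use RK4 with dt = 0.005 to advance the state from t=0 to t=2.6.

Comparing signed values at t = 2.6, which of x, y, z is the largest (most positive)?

largest component: z

t=0.000: state=(2.040, 4.760, 4.520)
step 1 (dt=0.005): k1=(27.200, 4.253, -1.820), k2=(26.626, 4.552, -1.462), k3=(26.648, 4.543, -1.470), k4=(26.095, 4.835, -1.118); state += dt/6·(k1+2k2+2k3+k4)
t=0.005: state=(2.173, 4.783, 4.513)
t=0.010: state=(2.301, 4.808, 4.509)
t=0.015: state=(2.424, 4.837, 4.508)
continuing one RK4 step at a time; state shown every 20 steps (Δt=0.1):
t=0.100: state=(4.032, 5.586, 4.953)
t=0.200: state=(5.383, 6.537, 6.419)
t=0.300: state=(6.242, 6.734, 8.472)
t=0.400: state=(6.266, 5.822, 10.108)
t=0.500: state=(5.474, 4.439, 10.496)
t=0.600: state=(4.412, 3.413, 9.814)
t=0.700: state=(3.587, 2.959, 8.700)
t=0.800: state=(3.162, 2.931, 7.599)
t=0.900: state=(3.098, 3.186, 6.721)
t=1.000: state=(3.315, 3.650, 6.169)
t=1.100: state=(3.749, 4.269, 6.016)
t=1.200: state=(4.326, 4.940, 6.312)
t=1.300: state=(4.925, 5.475, 7.041)
t=1.400: state=(5.359, 5.644, 8.014)
t=1.500: state=(5.452, 5.347, 8.862)
t=1.600: state=(5.175, 4.755, 9.245)
t=1.700: state=(4.688, 4.175, 9.097)
t=1.800: state=(4.215, 3.807, 8.600)
t=1.900: state=(3.902, 3.692, 7.992)
t=2.000: state=(3.795, 3.789, 7.452)
t=2.100: state=(3.878, 4.042, 7.094)
t=2.200: state=(4.106, 4.387, 6.982)
t=2.300: state=(4.416, 4.740, 7.132)
t=2.400: state=(4.723, 4.999, 7.502)
t=2.500: state=(4.936, 5.074, 7.975)
t=2.600: state=(4.984, 4.942, 8.385)
compare at T: x=4.984, y=4.942, z=8.385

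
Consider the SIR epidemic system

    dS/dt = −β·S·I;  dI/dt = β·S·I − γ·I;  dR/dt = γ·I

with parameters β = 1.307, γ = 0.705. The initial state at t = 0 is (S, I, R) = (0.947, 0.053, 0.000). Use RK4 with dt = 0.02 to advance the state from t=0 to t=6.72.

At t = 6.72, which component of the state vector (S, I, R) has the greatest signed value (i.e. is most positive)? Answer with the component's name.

largest component: R

t=0.000: state=(0.947, 0.053, 0.000)
step 1 (dt=0.02): k1=(-0.066, 0.028, 0.037), k2=(-0.066, 0.028, 0.038), k3=(-0.066, 0.028, 0.038), k4=(-0.066, 0.028, 0.038); state += dt/6·(k1+2k2+2k3+k4)
t=0.020: state=(0.946, 0.054, 0.001)
t=0.040: state=(0.944, 0.054, 0.002)
t=0.060: state=(0.943, 0.055, 0.002)
continuing one RK4 step at a time; state shown every 25 steps (Δt=0.5):
t=0.500: state=(0.910, 0.068, 0.021)
t=1.000: state=(0.866, 0.086, 0.048)
t=1.500: state=(0.813, 0.105, 0.082)
t=2.000: state=(0.755, 0.123, 0.122)
t=2.500: state=(0.693, 0.139, 0.168)
t=3.000: state=(0.631, 0.150, 0.219)
t=3.500: state=(0.570, 0.156, 0.273)
t=4.000: state=(0.515, 0.156, 0.329)
t=4.500: state=(0.466, 0.151, 0.383)
t=5.000: state=(0.423, 0.142, 0.435)
t=5.500: state=(0.387, 0.130, 0.483)
t=6.000: state=(0.357, 0.117, 0.527)
t=6.500: state=(0.332, 0.103, 0.565)
t=6.720: state=(0.323, 0.097, 0.581)
compare at T: S=0.323, I=0.097, R=0.581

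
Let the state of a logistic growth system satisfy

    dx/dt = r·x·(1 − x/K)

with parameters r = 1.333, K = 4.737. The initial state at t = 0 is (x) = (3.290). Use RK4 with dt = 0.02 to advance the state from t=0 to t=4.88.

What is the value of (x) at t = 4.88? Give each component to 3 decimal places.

(x) = (4.734)

t=0.000: state=(3.290)
step 1 (dt=0.02): k1=(1.340), k2=(1.333), k3=(1.333), k4=(1.326); state += dt/6·(k1+2k2+2k3+k4)
t=0.020: state=(3.317)
t=0.040: state=(3.343)
t=0.060: state=(3.369)
continuing one RK4 step at a time; state shown every 10 steps (Δt=0.2):
t=0.200: state=(3.543)
t=0.400: state=(3.765)
t=0.600: state=(3.955)
t=0.800: state=(4.114)
t=1.000: state=(4.245)
t=1.200: state=(4.351)
t=1.400: state=(4.435)
t=1.600: state=(4.502)
t=1.800: state=(4.555)
t=2.000: state=(4.596)
t=2.200: state=(4.629)
t=2.400: state=(4.654)
t=2.600: state=(4.673)
t=2.800: state=(4.688)
t=3.000: state=(4.699)
t=3.200: state=(4.708)
t=3.400: state=(4.715)
t=3.600: state=(4.720)
t=3.800: state=(4.724)
t=4.000: state=(4.727)
t=4.200: state=(4.729)
t=4.400: state=(4.731)
t=4.600: state=(4.732)
t=4.800: state=(4.734)
t=4.880: state=(4.734)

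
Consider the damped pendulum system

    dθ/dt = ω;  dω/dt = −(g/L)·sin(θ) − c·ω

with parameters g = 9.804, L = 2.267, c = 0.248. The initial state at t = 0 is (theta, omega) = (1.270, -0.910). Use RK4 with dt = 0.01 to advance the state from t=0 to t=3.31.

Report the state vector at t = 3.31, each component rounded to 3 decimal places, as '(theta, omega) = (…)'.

t=0.000: state=(1.270, -0.910)
step 1 (dt=0.01): k1=(-0.910, -3.905), k2=(-0.930, -3.894), k3=(-0.929, -3.894), k4=(-0.949, -3.883); state += dt/6·(k1+2k2+2k3+k4)
t=0.010: state=(1.261, -0.949)
t=0.020: state=(1.251, -0.988)
t=0.030: state=(1.241, -1.026)
continuing one RK4 step at a time; state shown every 20 steps (Δt=0.2):
t=0.200: state=(1.013, -1.635)
t=0.400: state=(0.628, -2.174)
t=0.600: state=(0.165, -2.393)
t=0.800: state=(-0.302, -2.216)
t=1.000: state=(-0.698, -1.699)
t=1.200: state=(-0.969, -0.987)
t=1.400: state=(-1.089, -0.211)
t=1.600: state=(-1.055, 0.545)
t=1.800: state=(-0.876, 1.217)
t=2.000: state=(-0.579, 1.722)
t=2.200: state=(-0.206, 1.961)
t=2.400: state=(0.183, 1.873)
t=2.600: state=(0.523, 1.485)
t=2.800: state=(0.764, 0.901)
t=3.000: state=(0.878, 0.233)
t=3.200: state=(0.858, -0.428)
t=3.310: state=(0.792, -0.762)

(theta, omega) = (0.792, -0.762)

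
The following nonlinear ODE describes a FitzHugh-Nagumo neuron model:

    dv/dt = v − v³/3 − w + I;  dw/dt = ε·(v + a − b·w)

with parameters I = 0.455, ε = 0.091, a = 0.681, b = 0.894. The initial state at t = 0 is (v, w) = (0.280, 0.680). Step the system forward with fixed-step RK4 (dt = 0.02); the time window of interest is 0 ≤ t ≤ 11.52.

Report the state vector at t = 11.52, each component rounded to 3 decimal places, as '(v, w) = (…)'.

t=0.000: state=(0.280, 0.680)
step 1 (dt=0.02): k1=(0.048, 0.032), k2=(0.048, 0.032), k3=(0.048, 0.032), k4=(0.048, 0.032); state += dt/6·(k1+2k2+2k3+k4)
t=0.020: state=(0.281, 0.681)
t=0.040: state=(0.282, 0.681)
t=0.060: state=(0.283, 0.682)
continuing one RK4 step at a time; state shown every 25 steps (Δt=0.5):
t=0.500: state=(0.305, 0.696)
t=1.000: state=(0.335, 0.713)
t=1.500: state=(0.371, 0.731)
t=2.000: state=(0.414, 0.750)
t=2.500: state=(0.467, 0.770)
t=3.000: state=(0.533, 0.792)
t=3.500: state=(0.613, 0.816)
t=4.000: state=(0.708, 0.843)
t=4.500: state=(0.812, 0.874)
t=5.000: state=(0.919, 0.908)
t=5.500: state=(1.016, 0.945)
t=6.000: state=(1.092, 0.985)
t=6.500: state=(1.143, 1.026)
t=7.000: state=(1.167, 1.067)
t=7.500: state=(1.169, 1.107)
t=8.000: state=(1.153, 1.145)
t=8.500: state=(1.122, 1.181)
t=9.000: state=(1.079, 1.213)
t=9.500: state=(1.024, 1.242)
t=10.000: state=(0.957, 1.267)
t=10.500: state=(0.876, 1.288)
t=11.000: state=(0.774, 1.304)
t=11.500: state=(0.642, 1.314)
t=11.520: state=(0.636, 1.314)

(v, w) = (0.636, 1.314)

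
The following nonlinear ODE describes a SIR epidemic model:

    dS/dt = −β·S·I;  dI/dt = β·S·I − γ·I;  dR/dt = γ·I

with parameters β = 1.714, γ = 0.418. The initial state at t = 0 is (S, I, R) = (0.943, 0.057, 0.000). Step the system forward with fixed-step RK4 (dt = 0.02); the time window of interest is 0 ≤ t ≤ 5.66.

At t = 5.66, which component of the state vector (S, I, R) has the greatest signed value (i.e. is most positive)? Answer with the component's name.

largest component: R

t=0.000: state=(0.943, 0.057, 0.000)
step 1 (dt=0.02): k1=(-0.092, 0.068, 0.024), k2=(-0.093, 0.069, 0.024), k3=(-0.093, 0.069, 0.024), k4=(-0.094, 0.070, 0.024); state += dt/6·(k1+2k2+2k3+k4)
t=0.020: state=(0.941, 0.058, 0.000)
t=0.040: state=(0.939, 0.060, 0.001)
t=0.060: state=(0.937, 0.061, 0.001)
continuing one RK4 step at a time; state shown every 10 steps (Δt=0.2):
t=0.200: state=(0.922, 0.072, 0.005)
t=0.400: state=(0.897, 0.091, 0.012)
t=0.600: state=(0.866, 0.113, 0.021)
t=0.800: state=(0.830, 0.139, 0.031)
t=1.000: state=(0.787, 0.169, 0.044)
t=1.200: state=(0.739, 0.202, 0.059)
t=1.400: state=(0.686, 0.237, 0.078)
t=1.600: state=(0.628, 0.273, 0.099)
t=1.800: state=(0.569, 0.308, 0.123)
t=2.000: state=(0.509, 0.341, 0.150)
t=2.200: state=(0.450, 0.369, 0.180)
t=2.400: state=(0.395, 0.393, 0.212)
t=2.600: state=(0.344, 0.410, 0.246)
t=2.800: state=(0.299, 0.421, 0.280)
t=3.000: state=(0.258, 0.426, 0.316)
t=3.200: state=(0.223, 0.425, 0.351)
t=3.400: state=(0.193, 0.420, 0.387)
t=3.600: state=(0.167, 0.411, 0.422)
t=3.800: state=(0.146, 0.399, 0.455)
t=4.000: state=(0.127, 0.384, 0.488)
t=4.200: state=(0.112, 0.368, 0.520)
t=4.400: state=(0.099, 0.351, 0.550)
t=4.600: state=(0.088, 0.334, 0.578)
t=4.800: state=(0.079, 0.316, 0.606)
t=5.000: state=(0.071, 0.298, 0.631)
t=5.200: state=(0.064, 0.280, 0.655)
t=5.400: state=(0.058, 0.263, 0.678)
t=5.600: state=(0.054, 0.247, 0.699)
t=5.660: state=(0.052, 0.242, 0.706)
compare at T: S=0.052, I=0.242, R=0.706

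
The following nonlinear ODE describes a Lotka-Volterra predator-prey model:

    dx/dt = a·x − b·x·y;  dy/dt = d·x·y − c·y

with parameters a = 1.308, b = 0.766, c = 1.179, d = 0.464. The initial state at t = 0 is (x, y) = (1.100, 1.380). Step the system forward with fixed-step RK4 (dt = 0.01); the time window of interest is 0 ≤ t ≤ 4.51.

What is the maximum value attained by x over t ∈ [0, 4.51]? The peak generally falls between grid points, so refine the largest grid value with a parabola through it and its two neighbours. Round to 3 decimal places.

t=0.000: state=(1.100, 1.380)
step 1 (dt=0.01): k1=(0.276, -0.923), k2=(0.280, -0.919), k3=(0.280, -0.919), k4=(0.284, -0.915); state += dt/6·(k1+2k2+2k3+k4)
t=0.010: state=(1.103, 1.371)
t=0.020: state=(1.106, 1.362)
t=0.030: state=(1.109, 1.353)
continuing one RK4 step at a time; state shown every 20 steps (Δt=0.2):
t=0.200: state=(1.172, 1.211)
t=0.400: state=(1.279, 1.072)
t=0.600: state=(1.422, 0.959)
t=0.800: state=(1.606, 0.872)
t=1.000: state=(1.835, 0.808)
t=1.200: state=(2.114, 0.766)
t=1.400: state=(2.446, 0.747)
t=1.600: state=(2.834, 0.754)
t=1.800: state=(3.272, 0.790)
t=2.000: state=(3.746, 0.864)
t=2.200: state=(4.225, 0.988)
t=2.400: state=(4.653, 1.180)
t=2.600: state=(4.945, 1.457)
t=2.800: state=(5.000, 1.830)
t=3.000: state=(4.745, 2.277)
t=3.200: state=(4.198, 2.729)
t=3.400: state=(3.487, 3.082)
t=3.600: state=(2.781, 3.254)
t=3.800: state=(2.193, 3.234)
t=4.000: state=(1.756, 3.065)
t=4.200: state=(1.453, 2.807)
t=4.400: state=(1.256, 2.513)
t=4.510: state=(1.181, 2.349)
largest grid value and its neighbours: x(2.730)=5.01377, x(2.740)=5.01412, x(2.750)=5.01371
parabola through these three points peaks at t≈2.740 with x≈5.01412

max x = 5.014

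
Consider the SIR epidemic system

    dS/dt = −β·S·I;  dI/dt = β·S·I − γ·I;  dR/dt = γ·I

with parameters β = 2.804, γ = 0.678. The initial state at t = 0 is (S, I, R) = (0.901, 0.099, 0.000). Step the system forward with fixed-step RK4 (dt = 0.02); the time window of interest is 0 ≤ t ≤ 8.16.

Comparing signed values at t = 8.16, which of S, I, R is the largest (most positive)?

t=0.000: state=(0.901, 0.099, 0.000)
step 1 (dt=0.02): k1=(-0.250, 0.183, 0.067), k2=(-0.254, 0.186, 0.068), k3=(-0.254, 0.186, 0.068), k4=(-0.258, 0.188, 0.070); state += dt/6·(k1+2k2+2k3+k4)
t=0.020: state=(0.896, 0.103, 0.001)
t=0.040: state=(0.891, 0.107, 0.003)
t=0.060: state=(0.885, 0.110, 0.004)
continuing one RK4 step at a time; state shown every 25 steps (Δt=0.5):
t=0.500: state=(0.724, 0.223, 0.053)
t=1.000: state=(0.476, 0.370, 0.154)
t=1.500: state=(0.267, 0.439, 0.294)
t=2.000: state=(0.146, 0.414, 0.441)
t=2.500: state=(0.085, 0.345, 0.570)
t=3.000: state=(0.055, 0.271, 0.674)
t=3.500: state=(0.040, 0.206, 0.754)
t=4.000: state=(0.031, 0.154, 0.815)
t=4.500: state=(0.026, 0.114, 0.860)
t=5.000: state=(0.022, 0.084, 0.894)
t=5.500: state=(0.020, 0.062, 0.918)
t=6.000: state=(0.019, 0.045, 0.936)
t=6.500: state=(0.018, 0.033, 0.949)
t=7.000: state=(0.017, 0.024, 0.959)
t=7.500: state=(0.017, 0.018, 0.966)
t=8.000: state=(0.016, 0.013, 0.971)
t=8.160: state=(0.016, 0.012, 0.972)
compare at T: S=0.016, I=0.012, R=0.972

largest component: R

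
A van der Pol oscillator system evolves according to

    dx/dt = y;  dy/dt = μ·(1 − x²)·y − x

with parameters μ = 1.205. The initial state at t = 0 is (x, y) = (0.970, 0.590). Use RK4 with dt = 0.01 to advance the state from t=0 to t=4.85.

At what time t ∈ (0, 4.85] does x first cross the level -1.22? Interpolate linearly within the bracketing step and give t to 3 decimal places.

t=0.000: state=(0.970, 0.590)
step 1 (dt=0.01): k1=(0.590, -0.928), k2=(0.585, -0.935), k3=(0.585, -0.935), k4=(0.581, -0.942); state += dt/6·(k1+2k2+2k3+k4)
t=0.010: state=(0.976, 0.581)
t=0.020: state=(0.982, 0.571)
t=0.030: state=(0.987, 0.562)
continuing one RK4 step at a time; state shown every 20 steps (Δt=0.2):
t=0.200: state=(1.068, 0.381)
t=0.400: state=(1.121, 0.149)
t=0.600: state=(1.128, -0.079)
t=0.800: state=(1.090, -0.291)
t=1.000: state=(1.012, -0.492)
t=1.200: state=(0.893, -0.696)
t=1.400: state=(0.732, -0.925)
t=1.600: state=(0.520, -1.206)
t=1.800: state=(0.244, -1.565)
t=2.000: state=(-0.112, -2.002)
t=2.200: state=(-0.555, -2.403)
t=2.400: state=(-1.049, -2.443)
t=2.470: state=(-1.216, -2.306)
next step: t=2.480: state=(-1.239, -2.280) — x has crossed -1.22
linear interpolation between t=2.470 (-1.21587) and t=2.480 (-1.23880) → t≈2.472

t = 2.472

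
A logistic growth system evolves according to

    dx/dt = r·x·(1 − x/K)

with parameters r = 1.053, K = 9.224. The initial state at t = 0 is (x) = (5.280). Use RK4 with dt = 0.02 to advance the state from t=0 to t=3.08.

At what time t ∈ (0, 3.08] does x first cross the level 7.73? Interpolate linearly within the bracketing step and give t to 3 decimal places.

t = 1.284

t=0.000: state=(5.280)
step 1 (dt=0.02): k1=(2.377), k2=(2.374), k3=(2.374), k4=(2.370); state += dt/6·(k1+2k2+2k3+k4)
t=0.020: state=(5.327)
t=0.040: state=(5.375)
t=0.060: state=(5.422)
continuing one RK4 step at a time; state shown every 5 steps (Δt=0.1):
t=0.100: state=(5.516)
t=0.200: state=(5.747)
t=0.300: state=(5.972)
t=0.400: state=(6.190)
t=0.500: state=(6.400)
t=0.600: state=(6.602)
t=0.700: state=(6.795)
t=0.800: state=(6.979)
t=0.900: state=(7.153)
t=1.000: state=(7.317)
t=1.100: state=(7.471)
t=1.200: state=(7.616)
t=1.280: state=(7.725)
next step: t=1.300: state=(7.751) — x has crossed 7.73
linear interpolation between t=1.280 (7.72488) and t=1.300 (7.75114) → t≈1.284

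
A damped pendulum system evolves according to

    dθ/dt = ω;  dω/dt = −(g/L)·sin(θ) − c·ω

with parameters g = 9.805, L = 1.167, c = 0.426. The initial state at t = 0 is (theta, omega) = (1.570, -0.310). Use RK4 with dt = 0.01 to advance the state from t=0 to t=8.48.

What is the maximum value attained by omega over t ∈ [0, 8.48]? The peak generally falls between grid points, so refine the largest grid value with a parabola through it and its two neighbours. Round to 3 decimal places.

t=0.000: state=(1.570, -0.310)
step 1 (dt=0.01): k1=(-0.310, -8.270), k2=(-0.351, -8.252), k3=(-0.351, -8.252), k4=(-0.393, -8.235); state += dt/6·(k1+2k2+2k3+k4)
t=0.010: state=(1.566, -0.393)
t=0.020: state=(1.562, -0.475)
t=0.030: state=(1.557, -0.557)
continuing one RK4 step at a time; state shown every 50 steps (Δt=0.5):
t=0.500: state=(0.498, -3.534)
t=1.000: state=(-1.012, -1.604)
t=1.500: state=(-0.856, 2.038)
t=2.000: state=(0.453, 2.303)
t=2.500: state=(0.850, -0.812)
t=3.000: state=(-0.063, -2.199)
t=3.500: state=(-0.703, -0.031)
t=4.000: state=(-0.166, 1.771)
t=4.500: state=(0.519, 0.537)
t=5.000: state=(0.277, -1.280)
t=5.500: state=(-0.345, -0.782)
t=6.000: state=(-0.312, 0.832)
t=6.500: state=(0.200, 0.848)
t=7.000: state=(0.301, -0.464)
t=7.500: state=(-0.088, -0.801)
t=8.000: state=(-0.264, 0.185)
t=8.480: state=(-0.005, 0.698)
largest grid value and its neighbours: omega(1.770)=2.86171, omega(1.780)=2.86187, omega(1.790)=2.85965
parabola through these three points peaks at t≈1.776 with omega≈2.86209

max omega = 2.862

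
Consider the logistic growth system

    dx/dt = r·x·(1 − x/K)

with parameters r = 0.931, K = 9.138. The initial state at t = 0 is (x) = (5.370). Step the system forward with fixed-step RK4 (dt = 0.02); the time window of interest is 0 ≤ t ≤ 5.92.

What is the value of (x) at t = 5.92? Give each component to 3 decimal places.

(x) = (9.112)

t=0.000: state=(5.370)
step 1 (dt=0.02): k1=(2.062), k2=(2.058), k3=(2.058), k4=(2.055); state += dt/6·(k1+2k2+2k3+k4)
t=0.020: state=(5.411)
t=0.040: state=(5.452)
t=0.060: state=(5.493)
continuing one RK4 step at a time; state shown every 10 steps (Δt=0.2):
t=0.200: state=(5.775)
t=0.400: state=(6.160)
t=0.600: state=(6.521)
t=0.800: state=(6.854)
t=1.000: state=(7.158)
t=1.200: state=(7.432)
t=1.400: state=(7.675)
t=1.600: state=(7.890)
t=1.800: state=(8.077)
t=2.000: state=(8.240)
t=2.200: state=(8.380)
t=2.400: state=(8.500)
t=2.600: state=(8.602)
t=2.800: state=(8.688)
t=3.000: state=(8.762)
t=3.200: state=(8.823)
t=3.400: state=(8.875)
t=3.600: state=(8.919)
t=3.800: state=(8.955)
t=4.000: state=(8.986)
t=4.200: state=(9.011)
t=4.400: state=(9.033)
t=4.600: state=(9.050)
t=4.800: state=(9.065)
t=5.000: state=(9.077)
t=5.200: state=(9.088)
t=5.400: state=(9.096)
t=5.600: state=(9.103)
t=5.800: state=(9.109)
t=5.920: state=(9.112)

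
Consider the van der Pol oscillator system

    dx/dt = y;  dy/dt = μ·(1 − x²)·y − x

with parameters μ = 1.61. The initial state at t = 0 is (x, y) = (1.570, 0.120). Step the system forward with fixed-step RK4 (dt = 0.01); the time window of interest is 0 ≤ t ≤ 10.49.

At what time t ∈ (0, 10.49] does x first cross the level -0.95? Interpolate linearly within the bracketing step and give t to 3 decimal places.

t=0.000: state=(1.570, 0.120)
step 1 (dt=0.01): k1=(0.120, -1.853), k2=(0.111, -1.832), k3=(0.111, -1.832), k4=(0.102, -1.811); state += dt/6·(k1+2k2+2k3+k4)
t=0.010: state=(1.571, 0.102)
t=0.020: state=(1.572, 0.084)
t=0.030: state=(1.573, 0.066)
continuing one RK4 step at a time; state shown every 50 steps (Δt=0.5):
t=0.500: state=(1.467, -0.434)
t=1.000: state=(1.173, -0.746)
t=1.500: state=(0.680, -1.317)
t=2.000: state=(-0.311, -2.852)
t=2.200: state=(-0.941, -3.312)
next step: t=2.210: state=(-0.974, -3.307) — x has crossed -0.95
linear interpolation between t=2.200 (-0.94105) and t=2.210 (-0.97415) → t≈2.203

t = 2.203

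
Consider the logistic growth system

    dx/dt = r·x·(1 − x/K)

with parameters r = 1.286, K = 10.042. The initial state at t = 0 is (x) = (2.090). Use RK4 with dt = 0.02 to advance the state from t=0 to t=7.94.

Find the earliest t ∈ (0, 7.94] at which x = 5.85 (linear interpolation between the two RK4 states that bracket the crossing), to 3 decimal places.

t=0.000: state=(2.090)
step 1 (dt=0.02): k1=(2.128), k2=(2.144), k3=(2.144), k4=(2.160); state += dt/6·(k1+2k2+2k3+k4)
t=0.020: state=(2.133)
t=0.040: state=(2.176)
t=0.060: state=(2.221)
continuing one RK4 step at a time; state shown every 25 steps (Δt=0.5):
t=0.500: state=(3.347)
t=1.000: state=(4.895)
t=1.280: state=(5.793)
next step: t=1.300: state=(5.856) — x has crossed 5.85
linear interpolation between t=1.280 (5.79264) and t=1.300 (5.85556) → t≈1.298

t = 1.298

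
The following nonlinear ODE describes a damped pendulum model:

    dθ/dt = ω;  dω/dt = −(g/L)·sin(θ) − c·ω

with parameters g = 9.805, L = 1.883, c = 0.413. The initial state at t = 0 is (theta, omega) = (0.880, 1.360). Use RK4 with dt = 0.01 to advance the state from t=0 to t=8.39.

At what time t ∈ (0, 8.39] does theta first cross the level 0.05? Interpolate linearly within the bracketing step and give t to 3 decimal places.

t=0.000: state=(0.880, 1.360)
step 1 (dt=0.01): k1=(1.360, -4.575), k2=(1.337, -4.588), k3=(1.337, -4.588), k4=(1.314, -4.600); state += dt/6·(k1+2k2+2k3+k4)
t=0.010: state=(0.893, 1.314)
t=0.020: state=(0.906, 1.268)
t=0.030: state=(0.919, 1.222)
continuing one RK4 step at a time; state shown every 50 steps (Δt=0.5):
t=0.500: state=(0.980, -0.904)
t=1.000: state=(0.162, -2.035)
t=1.050: state=(0.060, -2.022)
next step: t=1.060: state=(0.040, -2.016) — theta has crossed 0.05
linear interpolation between t=1.050 (0.06027) and t=1.060 (0.04008) → t≈1.055

t = 1.055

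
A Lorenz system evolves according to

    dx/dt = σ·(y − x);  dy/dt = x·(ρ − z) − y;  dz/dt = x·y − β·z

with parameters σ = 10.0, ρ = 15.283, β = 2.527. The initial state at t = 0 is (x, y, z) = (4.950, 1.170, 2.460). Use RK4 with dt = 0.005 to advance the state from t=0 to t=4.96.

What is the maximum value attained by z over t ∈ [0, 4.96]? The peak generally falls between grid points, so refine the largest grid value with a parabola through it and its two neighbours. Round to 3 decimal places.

max z = 22.802

t=0.000: state=(4.950, 1.170, 2.460)
step 1 (dt=0.005): k1=(-37.800, 62.304, -0.425), k2=(-35.297, 60.941, 0.223), k3=(-35.394, 61.017, 0.211), k4=(-32.979, 59.724, 0.822); state += dt/6·(k1+2k2+2k3+k4)
t=0.005: state=(4.773, 1.475, 2.461)
t=0.010: state=(4.620, 1.768, 2.468)
t=0.015: state=(4.487, 2.050, 2.480)
continuing one RK4 step at a time; state shown every 40 steps (Δt=0.2):
t=0.200: state=(7.340, 11.130, 7.163)
t=0.400: state=(10.278, 6.669, 22.746)
t=0.600: state=(2.116, -0.139, 15.684)
t=0.800: state=(0.358, 0.221, 9.458)
t=1.000: state=(0.493, 0.720, 5.734)
t=1.200: state=(1.469, 2.353, 3.685)
t=1.400: state=(5.036, 8.045, 4.846)
t=1.600: state=(11.147, 11.469, 19.345)
t=1.800: state=(4.231, 0.536, 18.370)
t=2.000: state=(0.801, 0.402, 11.153)
t=2.200: state=(0.858, 1.188, 6.817)
t=2.400: state=(2.297, 3.579, 4.680)
t=2.600: state=(6.953, 10.356, 8.047)
t=2.800: state=(9.994, 7.408, 21.433)
t=3.000: state=(2.955, 0.718, 15.920)
t=3.200: state=(1.265, 1.299, 9.835)
t=3.400: state=(2.273, 3.292, 6.531)
t=3.600: state=(5.976, 8.753, 7.899)
t=3.800: state=(9.954, 9.173, 19.333)
t=4.000: state=(4.296, 1.704, 17.017)
t=4.200: state=(2.036, 1.990, 10.933)
t=4.400: state=(3.213, 4.441, 7.840)
t=4.600: state=(7.132, 9.586, 10.730)
t=4.800: state=(8.728, 6.885, 19.368)
t=4.960: state=(4.688, 2.525, 16.648)
largest grid value and its neighbours: z(0.405)=22.78745, z(0.410)=22.80187, z(0.415)=22.79051
parabola through these three points peaks at t≈0.410 with z≈22.80191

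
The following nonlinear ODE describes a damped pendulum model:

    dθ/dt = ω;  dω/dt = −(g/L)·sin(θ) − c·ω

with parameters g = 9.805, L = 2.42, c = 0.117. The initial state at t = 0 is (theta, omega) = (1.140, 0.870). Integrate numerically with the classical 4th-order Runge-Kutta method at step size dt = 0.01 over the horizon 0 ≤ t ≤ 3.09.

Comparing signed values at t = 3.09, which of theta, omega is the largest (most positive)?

largest component: omega

t=0.000: state=(1.140, 0.870)
step 1 (dt=0.01): k1=(0.870, -3.783), k2=(0.851, -3.788), k3=(0.851, -3.788), k4=(0.832, -3.793); state += dt/6·(k1+2k2+2k3+k4)
t=0.010: state=(1.149, 0.832)
t=0.020: state=(1.157, 0.794)
t=0.030: state=(1.164, 0.756)
continuing one RK4 step at a time; state shown every 10 steps (Δt=0.1):
t=0.100: state=(1.208, 0.488)
t=0.200: state=(1.238, 0.103)
t=0.300: state=(1.229, -0.278)
t=0.400: state=(1.182, -0.652)
t=0.500: state=(1.099, -1.011)
t=0.600: state=(0.981, -1.347)
t=0.700: state=(0.831, -1.648)
t=0.800: state=(0.653, -1.901)
t=0.900: state=(0.452, -2.091)
t=1.000: state=(0.237, -2.203)
t=1.100: state=(0.015, -2.227)
t=1.200: state=(-0.205, -2.163)
t=1.300: state=(-0.415, -2.015)
t=1.400: state=(-0.606, -1.794)
t=1.500: state=(-0.772, -1.517)
t=1.600: state=(-0.908, -1.199)
t=1.700: state=(-1.011, -0.854)
t=1.800: state=(-1.078, -0.495)
t=1.900: state=(-1.110, -0.131)
t=2.000: state=(-1.105, 0.231)
t=2.100: state=(-1.064, 0.585)
t=2.200: state=(-0.988, 0.923)
t=2.300: state=(-0.880, 1.237)
t=2.400: state=(-0.742, 1.515)
t=2.500: state=(-0.579, 1.744)
t=2.600: state=(-0.395, 1.913)
t=2.700: state=(-0.198, 2.008)
t=2.800: state=(0.004, 2.024)
t=2.900: state=(0.204, 1.958)
t=3.000: state=(0.393, 1.817)
t=3.090: state=(0.549, 1.633)
compare at T: theta=0.549, omega=1.633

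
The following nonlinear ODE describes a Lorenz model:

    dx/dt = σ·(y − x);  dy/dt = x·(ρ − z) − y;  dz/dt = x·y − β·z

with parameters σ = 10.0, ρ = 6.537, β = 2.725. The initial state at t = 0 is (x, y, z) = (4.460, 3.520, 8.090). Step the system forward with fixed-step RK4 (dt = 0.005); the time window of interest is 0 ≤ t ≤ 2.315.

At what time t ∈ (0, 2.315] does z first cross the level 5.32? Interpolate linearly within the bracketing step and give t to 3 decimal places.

t=0.000: state=(4.460, 3.520, 8.090)
step 1 (dt=0.005): k1=(-9.400, -10.446, -6.346), k2=(-9.426, -10.313, -6.501), k3=(-9.422, -10.312, -6.499), k4=(-9.444, -10.178, -6.651); state += dt/6·(k1+2k2+2k3+k4)
t=0.005: state=(4.413, 3.468, 8.058)
t=0.010: state=(4.366, 3.418, 8.024)
t=0.015: state=(4.318, 3.369, 7.988)
continuing one RK4 step at a time; state shown every 20 steps (Δt=0.1):
t=0.100: state=(3.553, 2.743, 7.233)
t=0.200: state=(2.904, 2.422, 6.219)
t=0.295: state=(2.587, 2.392, 5.344)
next step: t=0.300: state=(2.578, 2.395, 5.302) — z has crossed 5.32
linear interpolation between t=0.295 (5.34401) and t=0.300 (5.30239) → t≈0.298

t = 0.298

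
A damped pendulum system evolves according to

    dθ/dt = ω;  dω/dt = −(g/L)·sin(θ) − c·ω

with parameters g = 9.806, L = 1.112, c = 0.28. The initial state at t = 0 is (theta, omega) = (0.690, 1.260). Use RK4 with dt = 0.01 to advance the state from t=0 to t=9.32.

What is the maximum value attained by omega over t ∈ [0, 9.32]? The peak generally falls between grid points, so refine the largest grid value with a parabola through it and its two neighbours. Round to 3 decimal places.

max omega = 1.885

t=0.000: state=(0.690, 1.260)
step 1 (dt=0.01): k1=(1.260, -5.966), k2=(1.230, -6.000), k3=(1.230, -5.999), k4=(1.200, -6.032); state += dt/6·(k1+2k2+2k3+k4)
t=0.010: state=(0.702, 1.200)
t=0.020: state=(0.714, 1.139)
t=0.030: state=(0.725, 1.078)
continuing one RK4 step at a time; state shown every 50 steps (Δt=0.5):
t=0.500: state=(0.546, -1.679)
t=1.000: state=(-0.452, -1.577)
t=1.500: state=(-0.586, 1.061)
t=2.000: state=(0.250, 1.651)
t=2.500: state=(0.565, -0.549)
t=3.000: state=(-0.090, -1.568)
t=3.500: state=(-0.509, 0.147)
t=4.000: state=(-0.028, 1.396)
t=4.500: state=(0.436, 0.151)
t=5.000: state=(0.111, -1.184)
t=5.500: state=(-0.358, -0.359)
t=6.000: state=(-0.164, 0.961)
t=6.500: state=(0.281, 0.491)
t=7.000: state=(0.193, -0.745)
t=7.500: state=(-0.209, -0.563)
t=8.000: state=(-0.205, 0.548)
t=8.500: state=(0.146, 0.587)
t=9.000: state=(0.203, -0.375)
t=9.320: state=(0.023, -0.664)
largest grid value and its neighbours: omega(1.820)=1.88433, omega(1.830)=1.88493, omega(1.840)=1.88387
parabola through these three points peaks at t≈1.829 with omega≈1.88495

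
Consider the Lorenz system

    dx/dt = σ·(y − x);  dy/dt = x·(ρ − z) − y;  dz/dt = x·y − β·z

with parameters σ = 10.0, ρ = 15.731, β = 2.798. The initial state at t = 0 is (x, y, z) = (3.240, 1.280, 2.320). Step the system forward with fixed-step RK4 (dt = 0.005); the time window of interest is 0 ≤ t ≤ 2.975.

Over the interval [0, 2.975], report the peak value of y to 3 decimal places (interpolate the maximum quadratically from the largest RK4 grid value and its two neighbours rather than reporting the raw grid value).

t=0.000: state=(3.240, 1.280, 2.320)
step 1 (dt=0.005): k1=(-19.600, 42.172, -2.344), k2=(-18.056, 41.428, -2.054), k3=(-18.113, 41.479, -2.057), k4=(-16.620, 40.782, -1.778); state += dt/6·(k1+2k2+2k3+k4)
t=0.005: state=(3.150, 1.487, 2.310)
t=0.010: state=(3.073, 1.688, 2.302)
t=0.015: state=(3.011, 1.883, 2.297)
continuing one RK4 step at a time; state shown every 20 steps (Δt=0.1):
t=0.100: state=(3.375, 4.997, 2.614)
t=0.200: state=(6.068, 9.769, 5.029)
t=0.300: state=(10.258, 14.234, 12.866)
t=0.400: state=(11.755, 9.878, 22.680)
t=0.500: state=(7.387, 1.954, 21.936)
t=0.600: state=(2.969, -0.110, 16.861)
t=0.700: state=(1.044, 0.024, 12.730)
t=0.800: state=(0.510, 0.320, 9.633)
t=0.900: state=(0.498, 0.624, 7.302)
t=1.000: state=(0.739, 1.102, 5.565)
t=1.100: state=(1.271, 2.011, 4.342)
t=1.200: state=(2.330, 3.784, 3.734)
t=1.300: state=(4.366, 7.080, 4.408)
t=1.400: state=(7.808, 11.818, 8.485)
t=1.500: state=(11.234, 13.067, 17.672)
t=1.600: state=(10.031, 6.059, 22.893)
t=1.700: state=(5.395, 1.120, 19.452)
t=1.800: state=(2.332, 0.441, 14.901)
t=1.900: state=(1.254, 0.800, 11.348)
t=2.000: state=(1.161, 1.359, 8.686)
t=2.100: state=(1.593, 2.267, 6.780)
t=2.200: state=(2.574, 3.917, 5.682)
t=2.300: state=(4.416, 6.823, 5.933)
t=2.400: state=(7.401, 10.830, 9.146)
t=2.500: state=(10.411, 12.262, 16.543)
t=2.600: state=(9.898, 7.047, 21.660)
t=2.700: state=(6.127, 2.310, 19.441)
t=2.800: state=(3.222, 1.312, 15.329)
t=2.900: state=(2.123, 1.693, 11.907)
t=2.975: state=(2.064, 2.292, 9.928)
largest grid value and its neighbours: y(0.310)=14.33194, y(0.315)=14.33869, y(0.320)=14.31556
parabola through these three points peaks at t≈0.314 with y≈14.33981

max y = 14.340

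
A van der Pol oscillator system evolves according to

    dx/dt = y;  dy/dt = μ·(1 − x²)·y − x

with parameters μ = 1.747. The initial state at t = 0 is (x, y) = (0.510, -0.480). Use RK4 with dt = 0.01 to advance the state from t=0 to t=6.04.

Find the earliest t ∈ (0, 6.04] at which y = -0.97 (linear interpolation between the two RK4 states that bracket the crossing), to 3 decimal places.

t=0.000: state=(0.510, -0.480)
step 1 (dt=0.01): k1=(-0.480, -1.130), k2=(-0.486, -1.137), k3=(-0.486, -1.137), k4=(-0.491, -1.145); state += dt/6·(k1+2k2+2k3+k4)
t=0.010: state=(0.505, -0.491)
t=0.020: state=(0.500, -0.503)
t=0.030: state=(0.495, -0.515)
continuing one RK4 step at a time; state shown every 20 steps (Δt=0.2):
t=0.200: state=(0.389, -0.739)
t=0.330: state=(0.280, -0.952)
next step: t=0.340: state=(0.270, -0.970) — y has crossed -0.97
linear interpolation between t=0.330 (-0.95217) and t=0.340 (-0.97045) → t≈0.340

t = 0.340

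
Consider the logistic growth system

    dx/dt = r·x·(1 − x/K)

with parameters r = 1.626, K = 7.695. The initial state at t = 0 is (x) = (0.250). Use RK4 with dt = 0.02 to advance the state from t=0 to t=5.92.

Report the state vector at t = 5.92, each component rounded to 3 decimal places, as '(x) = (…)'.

t=0.000: state=(0.250)
step 1 (dt=0.02): k1=(0.393), k2=(0.399), k3=(0.399), k4=(0.405); state += dt/6·(k1+2k2+2k3+k4)
t=0.020: state=(0.258)
t=0.040: state=(0.266)
t=0.060: state=(0.275)
continuing one RK4 step at a time; state shown every 10 steps (Δt=0.2):
t=0.200: state=(0.342)
t=0.400: state=(0.465)
t=0.600: state=(0.629)
t=0.800: state=(0.845)
t=1.000: state=(1.122)
t=1.200: state=(1.471)
t=1.400: state=(1.897)
t=1.600: state=(2.398)
t=1.800: state=(2.965)
t=2.000: state=(3.575)
t=2.200: state=(4.199)
t=2.400: state=(4.805)
t=2.600: state=(5.365)
t=2.800: state=(5.857)
t=3.000: state=(6.273)
t=3.200: state=(6.612)
t=3.400: state=(6.881)
t=3.600: state=(7.089)
t=3.800: state=(7.248)
t=4.000: state=(7.367)
t=4.200: state=(7.455)
t=4.400: state=(7.520)
t=4.600: state=(7.568)
t=4.800: state=(7.603)
t=5.000: state=(7.628)
t=5.200: state=(7.647)
t=5.400: state=(7.660)
t=5.600: state=(7.670)
t=5.800: state=(7.677)
t=5.920: state=(7.680)

(x) = (7.680)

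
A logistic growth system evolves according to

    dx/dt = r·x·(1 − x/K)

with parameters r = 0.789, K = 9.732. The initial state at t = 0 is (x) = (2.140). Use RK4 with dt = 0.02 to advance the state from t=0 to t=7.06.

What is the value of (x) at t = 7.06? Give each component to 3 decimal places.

t=0.000: state=(2.140)
step 1 (dt=0.02): k1=(1.317), k2=(1.323), k3=(1.323), k4=(1.329); state += dt/6·(k1+2k2+2k3+k4)
t=0.020: state=(2.166)
t=0.040: state=(2.193)
t=0.060: state=(2.220)
continuing one RK4 step at a time; state shown every 25 steps (Δt=0.5):
t=0.500: state=(2.870)
t=1.000: state=(3.726)
t=1.500: state=(4.665)
t=2.000: state=(5.618)
t=2.500: state=(6.516)
t=3.000: state=(7.303)
t=3.500: state=(7.950)
t=4.000: state=(8.454)
t=4.500: state=(8.832)
t=5.000: state=(9.107)
t=5.500: state=(9.302)
t=6.000: state=(9.438)
t=6.500: state=(9.532)
t=7.000: state=(9.596)
t=7.060: state=(9.602)

(x) = (9.602)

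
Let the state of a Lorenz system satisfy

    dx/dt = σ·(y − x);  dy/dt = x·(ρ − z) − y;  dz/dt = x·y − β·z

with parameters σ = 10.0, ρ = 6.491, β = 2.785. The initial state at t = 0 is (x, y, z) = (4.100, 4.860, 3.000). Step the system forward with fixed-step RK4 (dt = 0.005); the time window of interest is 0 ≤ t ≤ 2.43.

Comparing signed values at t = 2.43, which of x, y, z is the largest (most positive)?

t=0.000: state=(4.100, 4.860, 3.000)
step 1 (dt=0.005): k1=(7.600, 9.453, 11.571), k2=(7.646, 9.377, 11.680), k3=(7.643, 9.376, 11.679), k4=(7.687, 9.298, 11.788); state += dt/6·(k1+2k2+2k3+k4)
t=0.005: state=(4.138, 4.907, 3.058)
t=0.010: state=(4.177, 4.953, 3.118)
t=0.015: state=(4.216, 4.998, 3.178)
continuing one RK4 step at a time; state shown every 20 steps (Δt=0.1):
t=0.100: state=(4.878, 5.602, 4.356)
t=0.200: state=(5.420, 5.727, 5.896)
t=0.300: state=(5.432, 5.151, 7.079)
t=0.400: state=(4.920, 4.234, 7.484)
t=0.500: state=(4.182, 3.448, 7.174)
t=0.600: state=(3.531, 2.987, 6.494)
t=0.700: state=(3.113, 2.820, 5.743)
t=0.800: state=(2.935, 2.864, 5.088)
t=0.900: state=(2.954, 3.055, 4.606)
t=1.000: state=(3.123, 3.353, 4.335)
t=1.100: state=(3.400, 3.715, 4.289)
t=1.200: state=(3.737, 4.084, 4.467)
t=1.300: state=(4.072, 4.383, 4.835)
t=1.400: state=(4.334, 4.535, 5.308)
t=1.500: state=(4.457, 4.499, 5.763)
t=1.600: state=(4.419, 4.306, 6.074)
t=1.700: state=(4.250, 4.039, 6.176)
t=1.800: state=(4.023, 3.792, 6.084)
t=1.900: state=(3.809, 3.621, 5.866)
t=2.000: state=(3.657, 3.545, 5.601)
t=2.100: state=(3.587, 3.558, 5.357)
t=2.200: state=(3.595, 3.639, 5.180)
t=2.300: state=(3.667, 3.763, 5.093)
t=2.400: state=(3.779, 3.901, 5.102)
t=2.430: state=(3.816, 3.941, 5.121)
compare at T: x=3.816, y=3.941, z=5.121

largest component: z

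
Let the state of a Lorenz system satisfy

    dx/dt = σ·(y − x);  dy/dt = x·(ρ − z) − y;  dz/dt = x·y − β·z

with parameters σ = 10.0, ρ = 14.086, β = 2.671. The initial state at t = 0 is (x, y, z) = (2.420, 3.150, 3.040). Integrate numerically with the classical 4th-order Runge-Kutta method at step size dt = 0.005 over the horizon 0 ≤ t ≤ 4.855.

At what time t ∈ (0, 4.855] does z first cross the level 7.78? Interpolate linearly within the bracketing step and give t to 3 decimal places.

t=0.000: state=(2.420, 3.150, 3.040)
step 1 (dt=0.005): k1=(7.300, 23.581, -0.497), k2=(7.707, 23.727, -0.292), k3=(7.700, 23.737, -0.290), k4=(8.102, 23.891, -0.080); state += dt/6·(k1+2k2+2k3+k4)
t=0.005: state=(2.459, 3.269, 3.039)
t=0.010: state=(2.501, 3.389, 3.039)
t=0.015: state=(2.547, 3.511, 3.042)
continuing one RK4 step at a time; state shown every 40 steps (Δt=0.2):
t=0.200: state=(6.636, 9.952, 6.483)
t=0.220: state=(7.311, 10.731, 7.553)
next step: t=0.225: state=(7.482, 10.913, 7.850) — z has crossed 7.78
linear interpolation between t=0.220 (7.55268) and t=0.225 (7.85011) → t≈0.224

t = 0.224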